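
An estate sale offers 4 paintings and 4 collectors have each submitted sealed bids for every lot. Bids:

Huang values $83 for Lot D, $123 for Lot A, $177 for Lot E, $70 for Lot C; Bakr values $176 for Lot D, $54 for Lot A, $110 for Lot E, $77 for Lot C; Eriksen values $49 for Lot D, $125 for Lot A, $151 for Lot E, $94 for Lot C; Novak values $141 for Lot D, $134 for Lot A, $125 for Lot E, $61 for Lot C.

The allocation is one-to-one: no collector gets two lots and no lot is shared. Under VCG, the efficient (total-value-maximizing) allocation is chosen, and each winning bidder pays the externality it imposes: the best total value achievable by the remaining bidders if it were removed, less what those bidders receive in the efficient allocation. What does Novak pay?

Efficient allocation: Huang→Lot E ($177), Bakr→Lot D ($176), Eriksen→Lot C ($94), Novak→Lot A ($134); total welfare W = $581.
Novak receives Lot A at value $134, so the others get W − 134 = $447.
Without Novak: best allocation of the remaining 3 bidders over all 4 lots is Huang→Lot E ($177), Bakr→Lot D ($176), Eriksen→Lot A ($125), total $478.
VCG payment = (others' best without Novak) − (others' welfare with Novak) = 478 − 447 = $31.

Novak pays $31.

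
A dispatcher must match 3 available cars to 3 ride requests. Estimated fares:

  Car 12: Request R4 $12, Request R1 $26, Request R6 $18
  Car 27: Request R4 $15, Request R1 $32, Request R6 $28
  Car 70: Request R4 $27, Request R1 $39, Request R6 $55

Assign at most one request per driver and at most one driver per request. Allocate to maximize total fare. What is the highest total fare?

Max total: $99

Optimal: Car 12→Request R4 ($12), Car 27→Request R1 ($32), Car 70→Request R6 ($55) — total 12+32+55 = $99.
Column-greedy (each request in turn goes to its best remaining driver) gives $77, worse by 22.
Next-best assignment: Car 12→Request R1, Car 27→Request R4, Car 70→Request R6 = $96.
Every other assignment is strictly worse.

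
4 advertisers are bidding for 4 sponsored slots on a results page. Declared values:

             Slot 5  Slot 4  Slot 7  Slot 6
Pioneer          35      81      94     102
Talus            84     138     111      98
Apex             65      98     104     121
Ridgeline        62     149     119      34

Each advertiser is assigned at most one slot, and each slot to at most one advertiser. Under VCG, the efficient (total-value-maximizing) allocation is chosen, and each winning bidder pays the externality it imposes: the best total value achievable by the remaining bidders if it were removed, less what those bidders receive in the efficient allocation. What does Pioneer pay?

Pioneer pays $27.

Efficient allocation: Pioneer→Slot 7 ($94), Talus→Slot 5 ($84), Apex→Slot 6 ($121), Ridgeline→Slot 4 ($149); total welfare W = $448.
Pioneer receives Slot 7 at value $94, so the others get W − 94 = $354.
Without Pioneer: best allocation of the remaining 3 bidders over all 4 slots is Talus→Slot 7 ($111), Apex→Slot 6 ($121), Ridgeline→Slot 4 ($149), total $381.
VCG payment = (others' best without Pioneer) − (others' welfare with Pioneer) = 381 − 354 = $27.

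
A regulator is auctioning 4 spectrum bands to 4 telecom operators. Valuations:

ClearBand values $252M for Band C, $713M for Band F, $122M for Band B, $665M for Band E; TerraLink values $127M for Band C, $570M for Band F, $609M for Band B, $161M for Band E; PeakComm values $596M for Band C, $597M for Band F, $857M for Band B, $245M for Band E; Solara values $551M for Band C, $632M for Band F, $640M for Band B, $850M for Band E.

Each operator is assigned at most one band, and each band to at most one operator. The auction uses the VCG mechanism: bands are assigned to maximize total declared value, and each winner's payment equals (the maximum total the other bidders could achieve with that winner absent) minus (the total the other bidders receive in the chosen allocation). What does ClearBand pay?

Efficient allocation: ClearBand→Band F ($713M), TerraLink→Band B ($609M), PeakComm→Band C ($596M), Solara→Band E ($850M); total welfare W = $2768M.
ClearBand receives Band F at value $713M, so the others get W − 713 = $2055M.
Without ClearBand: best allocation of the remaining 3 bidders over all 4 bands is TerraLink→Band F ($570M), PeakComm→Band B ($857M), Solara→Band E ($850M), total $2277M.
VCG payment = (others' best without ClearBand) − (others' welfare with ClearBand) = 2277 − 2055 = $222M.

ClearBand pays $222M.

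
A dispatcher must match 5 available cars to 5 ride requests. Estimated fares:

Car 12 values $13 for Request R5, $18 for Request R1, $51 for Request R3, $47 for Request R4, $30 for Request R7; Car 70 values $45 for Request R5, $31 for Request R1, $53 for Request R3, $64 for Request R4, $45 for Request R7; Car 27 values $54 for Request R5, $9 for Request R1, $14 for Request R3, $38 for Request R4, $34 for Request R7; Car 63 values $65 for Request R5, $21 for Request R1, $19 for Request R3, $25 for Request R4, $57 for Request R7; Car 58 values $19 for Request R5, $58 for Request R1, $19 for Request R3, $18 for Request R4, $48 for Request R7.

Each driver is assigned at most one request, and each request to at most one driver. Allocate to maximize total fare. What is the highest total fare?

Optimal: Car 12→Request R3 ($51), Car 70→Request R4 ($64), Car 27→Request R5 ($54), Car 63→Request R7 ($57), Car 58→Request R1 ($58) — total 51+64+54+57+58 = $284.
Column-greedy (each request in turn goes to its best remaining driver) gives $257, worse by 27.
Checked against all permutations: $284 is optimal.

Max total: $284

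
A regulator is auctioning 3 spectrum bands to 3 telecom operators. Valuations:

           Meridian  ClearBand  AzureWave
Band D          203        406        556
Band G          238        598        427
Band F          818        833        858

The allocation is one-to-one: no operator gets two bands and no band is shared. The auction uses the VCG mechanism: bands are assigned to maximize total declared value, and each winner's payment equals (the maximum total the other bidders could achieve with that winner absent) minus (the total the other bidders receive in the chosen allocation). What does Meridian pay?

Efficient allocation: Meridian→Band F ($818M), ClearBand→Band G ($598M), AzureWave→Band D ($556M); total welfare W = $1972M.
Meridian receives Band F at value $818M, so the others get W − 818 = $1154M.
Without Meridian: best allocation of the remaining 2 bidders over all 3 bands is ClearBand→Band G ($598M), AzureWave→Band F ($858M), total $1456M.
VCG payment = (others' best without Meridian) − (others' welfare with Meridian) = 1456 − 1154 = $302M.

Meridian pays $302M.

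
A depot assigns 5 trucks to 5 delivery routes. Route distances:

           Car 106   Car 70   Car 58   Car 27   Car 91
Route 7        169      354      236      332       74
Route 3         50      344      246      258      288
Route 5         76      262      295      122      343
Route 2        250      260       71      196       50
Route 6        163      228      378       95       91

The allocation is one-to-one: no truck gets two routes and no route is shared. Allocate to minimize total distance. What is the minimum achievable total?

Min total: 545 km

This is a one-to-one assignment (minimum-cost bipartite matching).
Optimal: Car 106→Route 3 (50 km), Car 70→Route 6 (228 km), Car 58→Route 2 (71 km), Car 27→Route 5 (122 km), Car 91→Route 7 (74 km) — total 50+228+71+122+74 = 545 km.
Min-entry greedy (repeatedly take the single cheapest remaining cell) gives 693 km, worse by 148.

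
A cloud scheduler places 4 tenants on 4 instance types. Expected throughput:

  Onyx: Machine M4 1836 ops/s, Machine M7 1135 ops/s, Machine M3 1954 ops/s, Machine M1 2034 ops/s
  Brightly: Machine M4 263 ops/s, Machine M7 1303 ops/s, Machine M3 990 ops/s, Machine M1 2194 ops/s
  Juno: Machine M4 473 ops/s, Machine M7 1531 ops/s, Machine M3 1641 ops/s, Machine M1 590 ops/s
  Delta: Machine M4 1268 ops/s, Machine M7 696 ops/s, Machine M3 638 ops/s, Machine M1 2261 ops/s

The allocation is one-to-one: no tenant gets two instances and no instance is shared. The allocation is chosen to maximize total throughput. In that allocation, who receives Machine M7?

Brightly receives Machine M7.

Optimal: Onyx→Machine M4 (1836 ops/s), Brightly→Machine M7 (1303 ops/s), Juno→Machine M3 (1641 ops/s), Delta→Machine M1 (2261 ops/s) — total 1836+1303+1641+2261 = 7041 ops/s.
Max-entry greedy (repeatedly take the single best remaining cell) gives 6009 ops/s, worse by 1032.
Swapping Onyx↔Delta (Onyx→Machine M1 2034 ops/s, Delta→Machine M4 1268 ops/s) loses 795.
Every other assignment is strictly worse.
Brightly's own top instance is Machine M1 (2194 ops/s), but forcing Brightly→Machine M1 and reassigning the rest optimally gives only 6947 ops/s — worse by 94.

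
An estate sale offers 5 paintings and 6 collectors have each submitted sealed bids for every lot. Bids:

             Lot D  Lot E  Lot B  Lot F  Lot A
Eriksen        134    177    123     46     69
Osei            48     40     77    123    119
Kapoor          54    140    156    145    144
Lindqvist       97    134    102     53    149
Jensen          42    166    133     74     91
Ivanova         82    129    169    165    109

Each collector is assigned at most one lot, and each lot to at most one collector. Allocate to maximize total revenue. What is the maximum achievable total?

Max total: $770

Optimal: Eriksen→Lot D ($134), Jensen→Lot E ($166), Kapoor→Lot B ($156), Ivanova→Lot F ($165), Lindqvist→Lot A ($149) — total 134+166+156+165+149 = $770.
Row-greedy (each collector in turn takes its best remaining lot) gives $647, worse by 123.
Swapping Eriksen↔Jensen (Eriksen→Lot E $177, Jensen→Lot D $42) loses 81.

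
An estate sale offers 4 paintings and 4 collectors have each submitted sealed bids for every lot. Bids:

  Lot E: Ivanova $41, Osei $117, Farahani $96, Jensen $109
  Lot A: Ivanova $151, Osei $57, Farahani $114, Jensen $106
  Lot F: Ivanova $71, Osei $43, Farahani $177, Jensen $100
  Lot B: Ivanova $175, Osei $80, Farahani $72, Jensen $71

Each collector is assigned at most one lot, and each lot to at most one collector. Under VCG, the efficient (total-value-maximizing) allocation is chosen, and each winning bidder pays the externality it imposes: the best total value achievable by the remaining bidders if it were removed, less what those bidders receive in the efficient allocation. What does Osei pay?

Efficient allocation: Ivanova→Lot B ($175), Osei→Lot E ($117), Farahani→Lot F ($177), Jensen→Lot A ($106); total welfare W = $575.
Osei receives Lot E at value $117, so the others get W − 117 = $458.
Without Osei: best allocation of the remaining 3 bidders over all 4 lots is Ivanova→Lot B ($175), Farahani→Lot F ($177), Jensen→Lot E ($109), total $461.
VCG payment = (others' best without Osei) − (others' welfare with Osei) = 461 − 458 = $3.

Osei pays $3.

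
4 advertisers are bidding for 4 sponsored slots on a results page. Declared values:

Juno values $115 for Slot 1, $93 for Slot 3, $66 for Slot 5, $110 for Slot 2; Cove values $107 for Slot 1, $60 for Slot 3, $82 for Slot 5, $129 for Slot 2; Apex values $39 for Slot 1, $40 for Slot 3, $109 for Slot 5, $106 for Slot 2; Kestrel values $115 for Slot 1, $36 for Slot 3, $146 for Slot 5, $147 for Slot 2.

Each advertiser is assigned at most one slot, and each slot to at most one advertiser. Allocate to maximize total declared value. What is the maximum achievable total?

Treat this as an assignment problem: match each advertiser to one slot.
Optimal: Juno→Slot 3 ($93), Cove→Slot 1 ($107), Apex→Slot 5 ($109), Kestrel→Slot 2 ($147) — total 93+107+109+147 = $456.
Column-greedy (each slot in turn goes to its best remaining advertiser) gives $427, worse by 29.
Next-best assignment: Juno→Slot 3, Cove→Slot 1, Apex→Slot 2, Kestrel→Slot 5 = $452.
Swapping Cove↔Juno (Cove→Slot 3 $60, Juno→Slot 1 $115) loses 25.
Every other assignment is strictly worse.

Maximum total: $456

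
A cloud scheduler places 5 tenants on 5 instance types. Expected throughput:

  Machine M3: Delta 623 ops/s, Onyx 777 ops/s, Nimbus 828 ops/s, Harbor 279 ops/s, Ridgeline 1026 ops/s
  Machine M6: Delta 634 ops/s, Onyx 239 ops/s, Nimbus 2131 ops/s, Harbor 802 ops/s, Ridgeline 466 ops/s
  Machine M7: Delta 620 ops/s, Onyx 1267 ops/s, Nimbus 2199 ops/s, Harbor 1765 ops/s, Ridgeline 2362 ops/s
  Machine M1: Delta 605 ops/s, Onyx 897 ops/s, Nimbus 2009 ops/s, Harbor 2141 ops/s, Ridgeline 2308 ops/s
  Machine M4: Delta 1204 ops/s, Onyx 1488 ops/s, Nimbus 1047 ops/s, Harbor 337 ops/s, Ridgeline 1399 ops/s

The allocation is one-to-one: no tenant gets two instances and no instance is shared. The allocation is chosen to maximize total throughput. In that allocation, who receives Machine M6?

Nimbus receives Machine M6.

Optimal: Delta→Machine M3 (623 ops/s), Onyx→Machine M4 (1488 ops/s), Nimbus→Machine M6 (2131 ops/s), Harbor→Machine M1 (2141 ops/s), Ridgeline→Machine M7 (2362 ops/s) — total 623+1488+2131+2141+2362 = 8745 ops/s.
Nimbus's own top instance is Machine M7 (2199 ops/s), but forcing Nimbus→Machine M7 and reassigning the rest optimally gives only 7488 ops/s — worse by 1257.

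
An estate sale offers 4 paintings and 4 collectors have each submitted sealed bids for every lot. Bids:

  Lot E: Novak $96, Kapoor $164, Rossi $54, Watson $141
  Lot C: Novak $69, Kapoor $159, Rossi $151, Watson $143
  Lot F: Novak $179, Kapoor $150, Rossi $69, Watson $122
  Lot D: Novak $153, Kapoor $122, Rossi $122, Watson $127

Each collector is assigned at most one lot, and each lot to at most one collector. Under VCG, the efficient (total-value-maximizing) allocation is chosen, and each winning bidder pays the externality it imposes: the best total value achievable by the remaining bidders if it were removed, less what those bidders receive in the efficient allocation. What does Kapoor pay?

Efficient allocation: Novak→Lot F ($179), Kapoor→Lot E ($164), Rossi→Lot C ($151), Watson→Lot D ($127); total welfare W = $621.
Kapoor receives Lot E at value $164, so the others get W − 164 = $457.
Without Kapoor: best allocation of the remaining 3 bidders over all 4 lots is Novak→Lot F ($179), Rossi→Lot C ($151), Watson→Lot E ($141), total $471.
VCG payment = (others' best without Kapoor) − (others' welfare with Kapoor) = 471 − 457 = $14.

Kapoor pays $14.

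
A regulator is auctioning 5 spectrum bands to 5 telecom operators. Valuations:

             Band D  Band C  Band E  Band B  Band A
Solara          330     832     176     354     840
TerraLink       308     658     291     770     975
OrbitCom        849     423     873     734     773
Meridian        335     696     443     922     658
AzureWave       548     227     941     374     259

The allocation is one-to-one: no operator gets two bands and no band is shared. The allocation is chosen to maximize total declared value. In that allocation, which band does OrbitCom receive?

OrbitCom receives Band D.

Optimal: Solara→Band C ($832M), TerraLink→Band A ($975M), OrbitCom→Band D ($849M), Meridian→Band B ($922M), AzureWave→Band E ($941M) — total 832+975+849+922+941 = $4519M.
Next-best assignment: Solara→Band A, TerraLink→Band C, OrbitCom→Band D, Meridian→Band B, AzureWave→Band E = $4210M.
OrbitCom's own top band is Band E ($873M), but forcing OrbitCom→Band E and reassigning the rest optimally gives only $4150M — worse by 369.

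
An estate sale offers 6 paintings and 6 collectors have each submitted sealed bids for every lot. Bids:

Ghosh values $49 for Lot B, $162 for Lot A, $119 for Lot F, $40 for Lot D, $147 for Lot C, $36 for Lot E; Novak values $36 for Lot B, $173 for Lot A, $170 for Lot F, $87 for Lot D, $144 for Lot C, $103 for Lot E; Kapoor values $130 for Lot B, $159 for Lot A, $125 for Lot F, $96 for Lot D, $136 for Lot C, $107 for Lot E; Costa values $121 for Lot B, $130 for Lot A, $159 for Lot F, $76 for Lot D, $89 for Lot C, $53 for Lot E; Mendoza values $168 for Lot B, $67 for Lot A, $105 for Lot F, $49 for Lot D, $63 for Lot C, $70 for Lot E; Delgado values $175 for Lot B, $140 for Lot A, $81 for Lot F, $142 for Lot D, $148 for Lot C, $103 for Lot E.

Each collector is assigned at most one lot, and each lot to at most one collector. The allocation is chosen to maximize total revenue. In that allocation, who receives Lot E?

This is the linear assignment problem.
Optimal: Ghosh→Lot C ($147), Novak→Lot A ($173), Kapoor→Lot E ($107), Costa→Lot F ($159), Mendoza→Lot B ($168), Delgado→Lot D ($142) — total 147+173+107+159+168+142 = $896.
Max-entry greedy (repeatedly take the single best remaining cell) gives $810, worse by 86.
Next-best assignment: Ghosh→Lot A, Novak→Lot C, Kapoor→Lot E, Costa→Lot F, Mendoza→Lot B, Delgado→Lot D = $882.
Kapoor's own top lot is Lot A ($159), but forcing Kapoor→Lot A and reassigning the rest optimally gives only $878 — worse by 18.

Kapoor receives Lot E.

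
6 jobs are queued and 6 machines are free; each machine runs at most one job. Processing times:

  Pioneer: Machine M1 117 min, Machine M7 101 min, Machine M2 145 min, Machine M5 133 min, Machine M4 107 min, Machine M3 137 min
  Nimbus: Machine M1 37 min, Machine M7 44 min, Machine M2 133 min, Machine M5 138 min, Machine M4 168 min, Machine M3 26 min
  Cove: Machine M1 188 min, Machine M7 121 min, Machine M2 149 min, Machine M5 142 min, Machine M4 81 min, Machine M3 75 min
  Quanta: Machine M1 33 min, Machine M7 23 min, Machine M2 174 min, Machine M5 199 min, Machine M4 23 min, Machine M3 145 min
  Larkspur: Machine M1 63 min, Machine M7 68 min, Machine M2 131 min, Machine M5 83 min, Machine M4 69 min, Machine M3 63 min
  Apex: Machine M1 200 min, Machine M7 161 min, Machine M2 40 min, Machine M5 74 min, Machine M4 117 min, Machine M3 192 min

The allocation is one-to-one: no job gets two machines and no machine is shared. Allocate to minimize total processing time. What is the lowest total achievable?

Minimum total: 359 min

Treat this as an assignment problem: match each job to one machine.
Optimal: Pioneer→Machine M7 (101 min), Nimbus→Machine M1 (37 min), Cove→Machine M3 (75 min), Quanta→Machine M4 (23 min), Larkspur→Machine M5 (83 min), Apex→Machine M2 (40 min) — total 101+37+75+23+83+40 = 359 min.
Row-greedy (each job in turn takes its cheapest remaining machine) gives 364 min, worse by 5.
Swapping Nimbus↔Quanta (Nimbus→Machine M4 168 min, Quanta→Machine M1 33 min) adds 141.
No other one-to-one assignment undercuts 359 min.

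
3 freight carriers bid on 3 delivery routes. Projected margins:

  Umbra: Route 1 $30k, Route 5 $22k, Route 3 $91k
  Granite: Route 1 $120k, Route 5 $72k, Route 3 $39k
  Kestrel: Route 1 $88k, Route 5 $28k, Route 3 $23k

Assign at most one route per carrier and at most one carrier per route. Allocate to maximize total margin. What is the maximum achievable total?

This is the linear assignment problem.
Optimal: Umbra→Route 3 ($91k), Granite→Route 5 ($72k), Kestrel→Route 1 ($88k) — total 91+72+88 = $251k.
Row-greedy (each carrier in turn takes its best remaining route) gives $239k, worse by 12.
Next-best assignment: Umbra→Route 3, Granite→Route 1, Kestrel→Route 5 = $239k.

Max total: $251k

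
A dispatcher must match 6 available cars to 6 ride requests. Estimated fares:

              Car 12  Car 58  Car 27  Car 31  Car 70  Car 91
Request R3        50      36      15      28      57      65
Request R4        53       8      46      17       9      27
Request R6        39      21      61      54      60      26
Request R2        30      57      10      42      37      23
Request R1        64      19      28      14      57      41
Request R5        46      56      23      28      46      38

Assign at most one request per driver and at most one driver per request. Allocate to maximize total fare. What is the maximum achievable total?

Optimal: Car 12→Request R4 ($53), Car 58→Request R5 ($56), Car 27→Request R6 ($61), Car 31→Request R2 ($42), Car 70→Request R1 ($57), Car 91→Request R3 ($65) — total 53+56+61+42+57+65 = $334.
Row-greedy (each driver in turn takes its best remaining request) gives $283, worse by 51.
No other one-to-one assignment exceeds $334.

Maximum total: $334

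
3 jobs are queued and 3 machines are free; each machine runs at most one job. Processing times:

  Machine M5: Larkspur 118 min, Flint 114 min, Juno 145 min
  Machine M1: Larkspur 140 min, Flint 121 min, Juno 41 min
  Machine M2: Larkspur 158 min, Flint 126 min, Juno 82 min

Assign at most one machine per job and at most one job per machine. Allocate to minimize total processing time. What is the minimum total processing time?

Min total: 285 min

Optimal: Larkspur→Machine M5 (118 min), Flint→Machine M2 (126 min), Juno→Machine M1 (41 min) — total 118+126+41 = 285 min.
Min-entry greedy (repeatedly take the single cheapest remaining cell) gives 313 min, worse by 28.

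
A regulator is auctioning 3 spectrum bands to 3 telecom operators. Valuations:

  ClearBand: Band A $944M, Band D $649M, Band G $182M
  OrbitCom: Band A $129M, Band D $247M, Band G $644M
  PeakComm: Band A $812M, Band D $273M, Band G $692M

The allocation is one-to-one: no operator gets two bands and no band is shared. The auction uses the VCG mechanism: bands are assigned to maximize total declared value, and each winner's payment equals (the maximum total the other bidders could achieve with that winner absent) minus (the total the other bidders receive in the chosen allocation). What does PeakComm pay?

Efficient allocation: ClearBand→Band D ($649M), OrbitCom→Band G ($644M), PeakComm→Band A ($812M); total welfare W = $2105M.
PeakComm receives Band A at value $812M, so the others get W − 812 = $1293M.
Without PeakComm: best allocation of the remaining 2 bidders over all 3 bands is ClearBand→Band A ($944M), OrbitCom→Band G ($644M), total $1588M.
VCG payment = (others' best without PeakComm) − (others' welfare with PeakComm) = 1588 − 1293 = $295M.

PeakComm pays $295M.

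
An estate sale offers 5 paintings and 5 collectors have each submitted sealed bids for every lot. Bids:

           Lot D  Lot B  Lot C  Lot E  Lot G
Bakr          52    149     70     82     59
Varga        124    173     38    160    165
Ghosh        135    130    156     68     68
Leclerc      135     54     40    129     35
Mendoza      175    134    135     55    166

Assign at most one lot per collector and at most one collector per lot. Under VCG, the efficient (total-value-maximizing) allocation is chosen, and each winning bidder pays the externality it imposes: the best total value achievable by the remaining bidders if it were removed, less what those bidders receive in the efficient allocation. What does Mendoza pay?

Mendoza pays $6.

Efficient allocation: Bakr→Lot B ($149), Varga→Lot G ($165), Ghosh→Lot C ($156), Leclerc→Lot E ($129), Mendoza→Lot D ($175); total welfare W = $774.
Mendoza receives Lot D at value $175, so the others get W − 175 = $599.
Without Mendoza: best allocation of the remaining 4 bidders over all 5 lots is Bakr→Lot B ($149), Varga→Lot G ($165), Ghosh→Lot C ($156), Leclerc→Lot D ($135), total $605.
VCG payment = (others' best without Mendoza) − (others' welfare with Mendoza) = 605 − 599 = $6.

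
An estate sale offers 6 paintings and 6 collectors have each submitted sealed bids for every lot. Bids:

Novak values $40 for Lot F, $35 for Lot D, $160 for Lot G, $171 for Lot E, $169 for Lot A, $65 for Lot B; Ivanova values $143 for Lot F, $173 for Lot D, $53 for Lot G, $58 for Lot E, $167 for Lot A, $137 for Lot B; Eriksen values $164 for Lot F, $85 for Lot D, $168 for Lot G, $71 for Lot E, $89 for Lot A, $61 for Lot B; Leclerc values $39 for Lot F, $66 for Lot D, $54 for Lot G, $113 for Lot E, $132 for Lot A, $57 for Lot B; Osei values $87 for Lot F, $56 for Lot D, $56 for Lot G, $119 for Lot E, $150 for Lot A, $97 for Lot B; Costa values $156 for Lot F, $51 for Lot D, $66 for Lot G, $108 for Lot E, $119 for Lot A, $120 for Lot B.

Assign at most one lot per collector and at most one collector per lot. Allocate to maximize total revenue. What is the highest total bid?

Max total: $897

Optimal: Novak→Lot E ($171), Ivanova→Lot D ($173), Eriksen→Lot G ($168), Leclerc→Lot A ($132), Osei→Lot B ($97), Costa→Lot F ($156) — total 171+173+168+132+97+156 = $897.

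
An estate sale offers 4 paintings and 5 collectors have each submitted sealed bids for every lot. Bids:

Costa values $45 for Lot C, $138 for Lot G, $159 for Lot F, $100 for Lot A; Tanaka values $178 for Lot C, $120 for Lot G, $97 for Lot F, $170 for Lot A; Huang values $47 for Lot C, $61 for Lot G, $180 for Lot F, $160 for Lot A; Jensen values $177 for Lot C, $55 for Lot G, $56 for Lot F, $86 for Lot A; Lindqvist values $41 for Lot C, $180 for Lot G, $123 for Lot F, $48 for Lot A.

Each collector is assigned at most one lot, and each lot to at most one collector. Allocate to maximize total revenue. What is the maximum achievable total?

This is the linear assignment problem.
Optimal: Jensen→Lot C ($177), Lindqvist→Lot G ($180), Huang→Lot F ($180), Tanaka→Lot A ($170) — total 177+180+180+170 = $707.
Column-greedy (each lot in turn goes to its best remaining collector) gives $638, worse by 69.
No other one-to-one assignment exceeds $707.

Max total: $707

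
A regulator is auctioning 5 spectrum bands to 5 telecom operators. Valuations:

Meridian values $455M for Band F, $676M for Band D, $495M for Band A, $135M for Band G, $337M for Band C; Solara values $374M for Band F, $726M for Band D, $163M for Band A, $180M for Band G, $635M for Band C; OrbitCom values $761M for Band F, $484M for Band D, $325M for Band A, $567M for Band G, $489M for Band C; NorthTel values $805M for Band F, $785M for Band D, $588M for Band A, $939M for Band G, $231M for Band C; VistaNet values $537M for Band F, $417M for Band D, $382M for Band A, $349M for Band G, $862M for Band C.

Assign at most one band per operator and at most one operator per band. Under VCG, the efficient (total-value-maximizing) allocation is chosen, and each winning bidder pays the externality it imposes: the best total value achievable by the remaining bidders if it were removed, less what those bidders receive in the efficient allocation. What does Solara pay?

Solara pays $181M.

Efficient allocation: Meridian→Band A ($495M), Solara→Band D ($726M), OrbitCom→Band F ($761M), NorthTel→Band G ($939M), VistaNet→Band C ($862M); total welfare W = $3783M.
Solara receives Band D at value $726M, so the others get W − 726 = $3057M.
Without Solara: best allocation of the remaining 4 bidders over all 5 bands is Meridian→Band D ($676M), OrbitCom→Band F ($761M), NorthTel→Band G ($939M), VistaNet→Band C ($862M), total $3238M.
VCG payment = (others' best without Solara) − (others' welfare with Solara) = 3238 − 3057 = $181M.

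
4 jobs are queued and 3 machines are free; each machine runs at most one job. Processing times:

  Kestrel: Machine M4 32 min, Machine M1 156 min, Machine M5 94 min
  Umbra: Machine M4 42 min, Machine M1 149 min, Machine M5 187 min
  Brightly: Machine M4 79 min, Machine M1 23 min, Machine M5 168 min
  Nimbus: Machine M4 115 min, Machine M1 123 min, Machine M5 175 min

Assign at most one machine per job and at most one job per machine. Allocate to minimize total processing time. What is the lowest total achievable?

Minimum total: 159 min

Optimal: Umbra→Machine M4 (42 min), Brightly→Machine M1 (23 min), Kestrel→Machine M5 (94 min) — total 42+23+94 = 159 min.
Row-greedy (each job in turn takes its cheapest remaining machine) gives 349 min, worse by 190.
Next-best assignment: Kestrel→Machine M4, Brightly→Machine M1, Nimbus→Machine M5 = 230 min.
Swapping Kestrel↔Umbra (Kestrel→Machine M4 32 min, Umbra→Machine M5 187 min) adds 83.
Checked against all permutations: 159 min is optimal.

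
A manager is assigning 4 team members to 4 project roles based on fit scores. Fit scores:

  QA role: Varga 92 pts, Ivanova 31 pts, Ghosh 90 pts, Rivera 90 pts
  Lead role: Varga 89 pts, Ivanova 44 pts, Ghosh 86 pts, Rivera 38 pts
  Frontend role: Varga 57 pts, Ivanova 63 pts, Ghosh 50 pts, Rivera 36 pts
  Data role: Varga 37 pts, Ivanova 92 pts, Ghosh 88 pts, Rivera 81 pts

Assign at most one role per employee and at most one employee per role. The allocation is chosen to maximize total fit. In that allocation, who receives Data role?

Ghosh receives Data role.

Optimal: Varga→Lead role (89 pts), Ivanova→Frontend role (63 pts), Ghosh→Data role (88 pts), Rivera→QA role (90 pts) — total 89+63+88+90 = 330 pts.
Column-greedy (each role in turn goes to its best remaining employee) gives 322 pts, worse by 8.
Next-best assignment: Varga→Frontend role, Ivanova→Data role, Ghosh→Lead role, Rivera→QA role = 325 pts.
Ghosh's own top role is QA role (90 pts), but forcing Ghosh→QA role and reassigning the rest optimally gives only 323 pts — worse by 7.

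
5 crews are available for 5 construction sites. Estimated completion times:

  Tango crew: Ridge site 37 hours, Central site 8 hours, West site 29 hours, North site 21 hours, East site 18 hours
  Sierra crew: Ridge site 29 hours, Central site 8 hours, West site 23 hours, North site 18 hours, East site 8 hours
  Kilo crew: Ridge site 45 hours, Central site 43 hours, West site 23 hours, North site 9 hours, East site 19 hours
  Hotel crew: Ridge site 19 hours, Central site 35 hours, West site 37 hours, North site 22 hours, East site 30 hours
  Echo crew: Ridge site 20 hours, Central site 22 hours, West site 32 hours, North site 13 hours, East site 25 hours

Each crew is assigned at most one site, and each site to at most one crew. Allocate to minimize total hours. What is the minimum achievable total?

Minimum total: 71 hours

Treat this as an assignment problem: match each crew to one site.
Optimal: Tango crew→Central site (8 hours), Sierra crew→East site (8 hours), Kilo crew→West site (23 hours), Hotel crew→Ridge site (19 hours), Echo crew→North site (13 hours) — total 8+8+23+19+13 = 71 hours.
Swapping Tango crew↔Echo crew (Tango crew→North site 21 hours, Echo crew→Central site 22 hours) adds 22.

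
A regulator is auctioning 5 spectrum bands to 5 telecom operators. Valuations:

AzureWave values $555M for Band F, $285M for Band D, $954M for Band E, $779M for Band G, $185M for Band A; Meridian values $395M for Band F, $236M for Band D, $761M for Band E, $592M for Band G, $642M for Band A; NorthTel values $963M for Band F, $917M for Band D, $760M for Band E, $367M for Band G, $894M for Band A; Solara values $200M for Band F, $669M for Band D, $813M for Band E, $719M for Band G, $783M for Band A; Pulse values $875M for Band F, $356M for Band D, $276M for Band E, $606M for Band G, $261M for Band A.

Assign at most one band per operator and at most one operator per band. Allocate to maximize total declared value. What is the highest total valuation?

Max total: $4121M

This is a one-to-one assignment (maximum-weight bipartite matching).
Optimal: AzureWave→Band E ($954M), Meridian→Band G ($592M), NorthTel→Band D ($917M), Solara→Band A ($783M), Pulse→Band F ($875M) — total 954+592+917+783+875 = $4121M.
Row-greedy (each operator in turn takes its best remaining band) gives $3634M, worse by 487.
Next-best assignment: AzureWave→Band G, Meridian→Band E, NorthTel→Band D, Solara→Band A, Pulse→Band F = $4115M.
Every other assignment is strictly worse.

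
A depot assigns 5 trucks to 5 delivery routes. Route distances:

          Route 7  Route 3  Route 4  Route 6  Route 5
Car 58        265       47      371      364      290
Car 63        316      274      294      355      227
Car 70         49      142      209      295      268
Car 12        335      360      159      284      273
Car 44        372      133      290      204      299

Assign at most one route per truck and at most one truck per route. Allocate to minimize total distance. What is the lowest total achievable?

Min total: 686 km

Optimal: Car 58→Route 3 (47 km), Car 63→Route 5 (227 km), Car 70→Route 7 (49 km), Car 12→Route 4 (159 km), Car 44→Route 6 (204 km) — total 47+227+49+159+204 = 686 km.
Next-best assignment: Car 58→Route 3, Car 63→Route 4, Car 70→Route 7, Car 12→Route 5, Car 44→Route 6 = 867 km.
Swapping Car 58↔Car 12 (Car 58→Route 4 371 km, Car 12→Route 3 360 km) adds 525.
Checked against all permutations: 686 km is optimal.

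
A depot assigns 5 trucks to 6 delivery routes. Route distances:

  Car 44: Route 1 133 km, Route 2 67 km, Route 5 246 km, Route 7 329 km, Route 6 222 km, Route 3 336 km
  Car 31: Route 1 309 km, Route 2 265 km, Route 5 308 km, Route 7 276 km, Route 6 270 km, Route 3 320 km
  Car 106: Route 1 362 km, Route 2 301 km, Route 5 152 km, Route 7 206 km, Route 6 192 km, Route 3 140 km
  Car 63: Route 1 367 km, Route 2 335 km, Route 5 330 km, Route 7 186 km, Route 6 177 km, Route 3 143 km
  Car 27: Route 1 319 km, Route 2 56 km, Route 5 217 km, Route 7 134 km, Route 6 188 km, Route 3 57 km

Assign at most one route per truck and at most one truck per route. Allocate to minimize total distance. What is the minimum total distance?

Minimum total: 729 km

Optimal: Car 44→Route 2 (67 km), Car 31→Route 7 (276 km), Car 106→Route 5 (152 km), Car 63→Route 6 (177 km), Car 27→Route 3 (57 km) — total 67+276+152+177+57 = 729 km.
Swapping Car 44↔Car 63 (Car 44→Route 6 222 km, Car 63→Route 2 335 km) adds 313.
No other one-to-one assignment undercuts 729 km.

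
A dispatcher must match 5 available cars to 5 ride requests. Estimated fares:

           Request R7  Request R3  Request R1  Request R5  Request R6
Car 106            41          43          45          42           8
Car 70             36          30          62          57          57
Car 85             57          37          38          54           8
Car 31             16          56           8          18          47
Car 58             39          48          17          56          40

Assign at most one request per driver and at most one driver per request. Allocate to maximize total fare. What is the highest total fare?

This is the linear assignment problem.
Optimal: Car 106→Request R1 ($45), Car 70→Request R6 ($57), Car 85→Request R7 ($57), Car 31→Request R3 ($56), Car 58→Request R5 ($56) — total 45+57+57+56+56 = $271.
Row-greedy (each driver in turn takes its best remaining request) gives $255, worse by 16.
Swapping Car 58↔Car 85 (Car 58→Request R7 $39, Car 85→Request R5 $54) loses 20.

Maximum total: $271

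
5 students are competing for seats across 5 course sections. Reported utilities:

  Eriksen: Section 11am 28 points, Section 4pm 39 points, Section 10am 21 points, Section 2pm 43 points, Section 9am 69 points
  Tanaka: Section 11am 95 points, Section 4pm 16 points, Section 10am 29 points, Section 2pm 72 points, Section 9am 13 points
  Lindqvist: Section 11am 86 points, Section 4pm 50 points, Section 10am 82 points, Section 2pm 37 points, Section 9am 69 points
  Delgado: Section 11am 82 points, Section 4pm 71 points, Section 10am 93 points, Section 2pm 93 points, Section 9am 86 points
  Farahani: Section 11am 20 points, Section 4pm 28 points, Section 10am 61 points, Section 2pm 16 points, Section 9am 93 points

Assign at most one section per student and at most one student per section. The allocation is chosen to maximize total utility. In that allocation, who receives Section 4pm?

Optimal: Eriksen→Section 4pm (39 points), Tanaka→Section 11am (95 points), Lindqvist→Section 10am (82 points), Delgado→Section 2pm (93 points), Farahani→Section 9am (93 points) — total 39+95+82+93+93 = 402 points.
No other one-to-one assignment exceeds 402 points.
Eriksen's own top section is Section 9am (69 points), but forcing Eriksen→Section 9am and reassigning the rest optimally gives only 368 points — worse by 34.

Eriksen receives Section 4pm.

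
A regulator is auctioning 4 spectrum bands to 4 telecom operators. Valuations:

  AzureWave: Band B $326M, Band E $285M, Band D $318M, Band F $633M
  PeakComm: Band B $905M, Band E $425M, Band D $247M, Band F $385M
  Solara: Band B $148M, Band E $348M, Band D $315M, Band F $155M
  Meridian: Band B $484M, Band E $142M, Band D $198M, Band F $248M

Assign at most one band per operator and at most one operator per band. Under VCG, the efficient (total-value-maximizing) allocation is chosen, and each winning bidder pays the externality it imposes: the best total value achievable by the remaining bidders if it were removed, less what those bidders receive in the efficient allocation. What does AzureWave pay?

Efficient allocation: AzureWave→Band F ($633M), PeakComm→Band B ($905M), Solara→Band E ($348M), Meridian→Band D ($198M); total welfare W = $2084M.
AzureWave receives Band F at value $633M, so the others get W − 633 = $1451M.
Without AzureWave: best allocation of the remaining 3 bidders over all 4 bands is PeakComm→Band B ($905M), Solara→Band E ($348M), Meridian→Band F ($248M), total $1501M.
VCG payment = (others' best without AzureWave) − (others' welfare with AzureWave) = 1501 − 1451 = $50M.

AzureWave pays $50M.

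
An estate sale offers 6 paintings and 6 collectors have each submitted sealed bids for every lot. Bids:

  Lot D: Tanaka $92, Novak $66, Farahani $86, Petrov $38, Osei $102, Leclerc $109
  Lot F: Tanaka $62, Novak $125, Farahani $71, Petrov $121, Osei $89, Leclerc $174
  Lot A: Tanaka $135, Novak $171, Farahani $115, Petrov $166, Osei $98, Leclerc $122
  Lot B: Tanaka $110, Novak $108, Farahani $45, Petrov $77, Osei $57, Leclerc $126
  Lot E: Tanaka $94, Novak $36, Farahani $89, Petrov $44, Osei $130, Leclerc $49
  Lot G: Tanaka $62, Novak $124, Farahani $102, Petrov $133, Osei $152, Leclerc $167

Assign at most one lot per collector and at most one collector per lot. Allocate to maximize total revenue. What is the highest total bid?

This is a one-to-one assignment (maximum-weight bipartite matching).
Optimal: Tanaka→Lot B ($110), Novak→Lot A ($171), Farahani→Lot D ($86), Petrov→Lot G ($133), Osei→Lot E ($130), Leclerc→Lot F ($174) — total 110+171+86+133+130+174 = $804.
Row-greedy (each collector in turn takes its best remaining lot) gives $678, worse by 126.
Checked against all permutations: $804 is optimal.

Maximum total: $804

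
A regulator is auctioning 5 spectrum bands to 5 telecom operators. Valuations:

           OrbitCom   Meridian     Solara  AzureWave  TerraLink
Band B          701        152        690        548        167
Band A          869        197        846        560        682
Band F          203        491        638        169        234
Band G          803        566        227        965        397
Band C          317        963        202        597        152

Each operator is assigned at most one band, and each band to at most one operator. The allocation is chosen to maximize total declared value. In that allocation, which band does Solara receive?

Solara receives Band F.

Optimal: OrbitCom→Band B ($701M), Meridian→Band C ($963M), Solara→Band F ($638M), AzureWave→Band G ($965M), TerraLink→Band A ($682M) — total 701+963+638+965+682 = $3949M.
Row-greedy (each operator in turn takes its best remaining band) gives $3721M, worse by 228.
Next-best assignment: OrbitCom→Band A, Meridian→Band C, Solara→Band B, AzureWave→Band G, TerraLink→Band F = $3721M.
Every other assignment is strictly worse.
Solara's own top band is Band A ($846M), but forcing Solara→Band A and reassigning the rest optimally gives only $3709M — worse by 240.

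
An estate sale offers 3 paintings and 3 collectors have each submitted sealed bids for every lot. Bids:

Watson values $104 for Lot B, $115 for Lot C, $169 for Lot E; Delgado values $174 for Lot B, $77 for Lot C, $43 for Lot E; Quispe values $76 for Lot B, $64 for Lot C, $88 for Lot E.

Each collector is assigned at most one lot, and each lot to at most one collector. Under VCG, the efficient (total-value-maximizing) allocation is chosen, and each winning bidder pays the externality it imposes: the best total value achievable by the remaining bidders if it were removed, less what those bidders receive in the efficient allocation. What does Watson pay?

Watson pays $24.

Efficient allocation: Watson→Lot E ($169), Delgado→Lot B ($174), Quispe→Lot C ($64); total welfare W = $407.
Watson receives Lot E at value $169, so the others get W − 169 = $238.
Without Watson: best allocation of the remaining 2 bidders over all 3 lots is Delgado→Lot B ($174), Quispe→Lot E ($88), total $262.
VCG payment = (others' best without Watson) − (others' welfare with Watson) = 262 − 238 = $24.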